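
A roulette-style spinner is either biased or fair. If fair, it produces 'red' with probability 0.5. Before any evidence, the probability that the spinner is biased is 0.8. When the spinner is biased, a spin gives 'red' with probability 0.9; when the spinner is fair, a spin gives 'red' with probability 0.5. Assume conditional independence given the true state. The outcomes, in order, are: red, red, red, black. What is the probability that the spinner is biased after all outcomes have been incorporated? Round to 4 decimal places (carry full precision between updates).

0.8235

After 'red': P(biased) = 0.9·0.8000 / (0.9·0.8000 + 0.5·0.2000) ≈ 0.8780
After 'red': P(biased) = 0.9·0.8780 / (0.9·0.8780 + 0.5·0.1220) ≈ 0.9284
After 'red': P(biased) = 0.9·0.9284 / (0.9·0.9284 + 0.5·0.0716) ≈ 0.9589
After 'black': P(biased) = 0.1·0.9589 / (0.1·0.9589 + 0.5·0.0411) ≈ 0.8235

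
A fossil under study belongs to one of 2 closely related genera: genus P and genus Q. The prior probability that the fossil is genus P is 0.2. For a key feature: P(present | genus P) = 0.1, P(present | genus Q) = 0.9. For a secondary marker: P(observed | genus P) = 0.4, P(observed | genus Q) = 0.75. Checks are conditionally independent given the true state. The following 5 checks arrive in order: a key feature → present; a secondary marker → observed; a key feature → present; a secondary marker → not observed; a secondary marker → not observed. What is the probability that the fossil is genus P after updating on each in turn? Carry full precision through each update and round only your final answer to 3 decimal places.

After a key feature='present': P(genus P) = 0.1·0.2000 / (0.1·0.2000 + 0.9·0.8000) ≈ 0.0270
After a secondary marker='observed': P(genus P) = 0.4·0.0270 / (0.4·0.0270 + 0.75·0.9730) ≈ 0.0146
After a key feature='present': P(genus P) = 0.1·0.0146 / (0.1·0.0146 + 0.9·0.9854) ≈ 0.0016
After a secondary marker='not observed': P(genus P) = 0.6·0.0016 / (0.6·0.0016 + 0.25·0.9984) ≈ 0.0039
After a secondary marker='not observed': P(genus P) = 0.6·0.0039 / (0.6·0.0039 + 0.25·0.9961) ≈ 0.0094

0.009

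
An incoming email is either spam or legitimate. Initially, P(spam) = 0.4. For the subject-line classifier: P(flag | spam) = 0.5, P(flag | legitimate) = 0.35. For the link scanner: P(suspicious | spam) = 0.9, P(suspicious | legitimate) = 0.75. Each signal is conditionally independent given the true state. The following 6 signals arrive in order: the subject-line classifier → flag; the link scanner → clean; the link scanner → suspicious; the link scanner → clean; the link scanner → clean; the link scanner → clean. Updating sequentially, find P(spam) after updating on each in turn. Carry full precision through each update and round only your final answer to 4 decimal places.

After the subject-line classifier='flag': P(spam) = 0.5·0.4000 / (0.5·0.4000 + 0.35·0.6000) ≈ 0.4878
After the link scanner='clean': P(spam) = 0.1·0.4878 / (0.1·0.4878 + 0.25·0.5122) ≈ 0.2759
After the link scanner='suspicious': P(spam) = 0.9·0.2759 / (0.9·0.2759 + 0.75·0.7241) ≈ 0.3137
After the link scanner='clean': P(spam) = 0.1·0.3137 / (0.1·0.3137 + 0.25·0.6863) ≈ 0.1546
After the link scanner='clean': P(spam) = 0.1·0.1546 / (0.1·0.1546 + 0.25·0.8454) ≈ 0.0682
After the link scanner='clean': P(spam) = 0.1·0.0682 / (0.1·0.0682 + 0.25·0.9318) ≈ 0.0284

0.0284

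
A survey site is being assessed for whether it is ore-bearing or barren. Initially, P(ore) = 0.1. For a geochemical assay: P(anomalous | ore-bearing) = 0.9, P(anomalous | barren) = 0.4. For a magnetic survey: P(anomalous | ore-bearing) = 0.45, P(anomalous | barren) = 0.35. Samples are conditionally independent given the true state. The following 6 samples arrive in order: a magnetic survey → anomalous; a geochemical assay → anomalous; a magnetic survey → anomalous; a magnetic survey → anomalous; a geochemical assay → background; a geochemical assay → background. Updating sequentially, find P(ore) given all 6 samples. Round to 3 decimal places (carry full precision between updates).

0.015

After a magnetic survey='anomalous': P(ore) = 0.45·0.1000 / (0.45·0.1000 + 0.35·0.9000) ≈ 0.1250
After a geochemical assay='anomalous': P(ore) = 0.9·0.1250 / (0.9·0.1250 + 0.4·0.8750) ≈ 0.2432
After a magnetic survey='anomalous': P(ore) = 0.45·0.2432 / (0.45·0.2432 + 0.35·0.7568) ≈ 0.2924
After a magnetic survey='anomalous': P(ore) = 0.45·0.2924 / (0.45·0.2924 + 0.35·0.7076) ≈ 0.3470
After a geochemical assay='background': P(ore) = 0.1·0.3470 / (0.1·0.3470 + 0.6·0.6530) ≈ 0.0814
After a geochemical assay='background': P(ore) = 0.1·0.0814 / (0.1·0.0814 + 0.6·0.9186) ≈ 0.0145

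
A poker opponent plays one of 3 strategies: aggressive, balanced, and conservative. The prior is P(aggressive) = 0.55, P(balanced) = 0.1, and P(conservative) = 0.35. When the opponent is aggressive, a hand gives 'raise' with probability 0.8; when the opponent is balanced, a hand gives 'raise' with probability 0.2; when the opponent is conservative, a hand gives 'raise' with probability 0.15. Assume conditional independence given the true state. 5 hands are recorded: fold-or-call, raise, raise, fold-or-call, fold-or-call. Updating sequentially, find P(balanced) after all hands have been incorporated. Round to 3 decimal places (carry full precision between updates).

After 'fold-or-call': normaliser = 0.2·0.5500 + 0.8·0.1000 + 0.85·0.3500; P(aggressive) ≈ 0.2256, P(balanced) ≈ 0.1641, P(conservative) ≈ 0.6103
After 'raise': normaliser = 0.8·0.2256 + 0.2·0.1641 + 0.15·0.6103; P(aggressive) ≈ 0.5921, P(balanced) ≈ 0.1077, P(conservative) ≈ 0.3003
After 'raise': normaliser = 0.8·0.5921 + 0.2·0.1077 + 0.15·0.3003; P(aggressive) ≈ 0.8768, P(balanced) ≈ 0.0399, P(conservative) ≈ 0.0834
After 'fold-or-call': normaliser = 0.2·0.8768 + 0.8·0.0399 + 0.85·0.0834; P(aggressive) ≈ 0.6306, P(balanced) ≈ 0.1146, P(conservative) ≈ 0.2548
After 'fold-or-call': normaliser = 0.2·0.6306 + 0.8·0.1146 + 0.85·0.2548; P(aggressive) ≈ 0.2903, P(balanced) ≈ 0.2111, P(conservative) ≈ 0.4986

0.211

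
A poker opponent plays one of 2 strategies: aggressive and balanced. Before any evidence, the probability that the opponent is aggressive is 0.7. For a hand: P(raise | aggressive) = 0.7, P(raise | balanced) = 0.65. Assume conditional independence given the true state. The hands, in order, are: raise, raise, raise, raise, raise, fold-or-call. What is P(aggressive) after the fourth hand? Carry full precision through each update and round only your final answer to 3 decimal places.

0.758

Apply Bayes' rule sequentially, carrying P(aggressive) forward.
After 'raise': P(aggressive) = 0.7·0.7000 / (0.7·0.7000 + 0.65·0.3000) ≈ 0.7153
After 'raise': P(aggressive) = 0.7·0.7153 / (0.7·0.7153 + 0.65·0.2847) ≈ 0.7302
After 'raise': P(aggressive) = 0.7·0.7302 / (0.7·0.7302 + 0.65·0.2698) ≈ 0.7445
After 'raise': P(aggressive) = 0.7·0.7445 / (0.7·0.7445 + 0.65·0.2555) ≈ 0.7584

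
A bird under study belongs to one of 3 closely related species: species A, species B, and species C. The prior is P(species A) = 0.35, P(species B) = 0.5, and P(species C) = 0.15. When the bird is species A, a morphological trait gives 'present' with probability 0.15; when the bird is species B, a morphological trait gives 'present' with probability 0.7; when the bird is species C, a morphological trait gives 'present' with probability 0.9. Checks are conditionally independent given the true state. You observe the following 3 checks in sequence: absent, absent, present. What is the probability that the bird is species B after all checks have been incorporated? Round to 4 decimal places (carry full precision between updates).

0.4450

After 'absent': normaliser = 0.85·0.3500 + 0.3·0.5000 + 0.1·0.1500; P(species A) ≈ 0.6432, P(species B) ≈ 0.3243, P(species C) ≈ 0.0324
After 'absent': normaliser = 0.85·0.6432 + 0.3·0.3243 + 0.1·0.0324; P(species A) ≈ 0.8447, P(species B) ≈ 0.1503, P(species C) ≈ 0.0050
After 'present': normaliser = 0.15·0.8447 + 0.7·0.1503 + 0.9·0.0050; P(species A) ≈ 0.5359, P(species B) ≈ 0.4450, P(species C) ≈ 0.0191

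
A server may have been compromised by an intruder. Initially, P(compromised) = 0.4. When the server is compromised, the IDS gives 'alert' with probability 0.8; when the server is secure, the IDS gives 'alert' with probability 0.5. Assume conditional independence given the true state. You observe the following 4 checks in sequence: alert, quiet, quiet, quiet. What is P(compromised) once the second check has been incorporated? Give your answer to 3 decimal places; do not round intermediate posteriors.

0.299

Apply Bayes' rule sequentially, carrying P(compromised) forward.
After 'alert': P(compromised) = 0.8·0.4000 / (0.8·0.4000 + 0.5·0.6000) ≈ 0.5161
After 'quiet': P(compromised) = 0.2·0.5161 / (0.2·0.5161 + 0.5·0.4839) ≈ 0.2991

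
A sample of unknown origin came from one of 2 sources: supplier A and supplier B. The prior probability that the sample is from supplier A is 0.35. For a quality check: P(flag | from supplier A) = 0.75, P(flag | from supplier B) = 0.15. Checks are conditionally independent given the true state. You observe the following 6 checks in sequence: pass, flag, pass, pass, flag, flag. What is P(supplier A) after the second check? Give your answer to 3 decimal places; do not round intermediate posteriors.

After 'pass': P(supplier A) = 0.25·0.3500 / (0.25·0.3500 + 0.85·0.6500) ≈ 0.1367
After 'flag': P(supplier A) = 0.75·0.1367 / (0.75·0.1367 + 0.15·0.8633) ≈ 0.4419

0.442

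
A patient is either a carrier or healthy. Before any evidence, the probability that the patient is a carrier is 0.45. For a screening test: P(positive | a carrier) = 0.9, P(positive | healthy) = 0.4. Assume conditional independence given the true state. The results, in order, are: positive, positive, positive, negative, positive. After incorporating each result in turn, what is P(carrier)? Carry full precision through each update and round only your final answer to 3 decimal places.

0.778

Apply Bayes' rule sequentially, carrying P(carrier) forward.
After 'positive': P(carrier) = 0.9·0.4500 / (0.9·0.4500 + 0.4·0.5500) ≈ 0.6480
After 'positive': P(carrier) = 0.9·0.6480 / (0.9·0.6480 + 0.4·0.3520) ≈ 0.8055
After 'positive': P(carrier) = 0.9·0.8055 / (0.9·0.8055 + 0.4·0.1945) ≈ 0.9031
After 'negative': P(carrier) = 0.1·0.9031 / (0.1·0.9031 + 0.6·0.0969) ≈ 0.6083
After 'positive': P(carrier) = 0.9·0.6083 / (0.9·0.6083 + 0.4·0.3917) ≈ 0.7775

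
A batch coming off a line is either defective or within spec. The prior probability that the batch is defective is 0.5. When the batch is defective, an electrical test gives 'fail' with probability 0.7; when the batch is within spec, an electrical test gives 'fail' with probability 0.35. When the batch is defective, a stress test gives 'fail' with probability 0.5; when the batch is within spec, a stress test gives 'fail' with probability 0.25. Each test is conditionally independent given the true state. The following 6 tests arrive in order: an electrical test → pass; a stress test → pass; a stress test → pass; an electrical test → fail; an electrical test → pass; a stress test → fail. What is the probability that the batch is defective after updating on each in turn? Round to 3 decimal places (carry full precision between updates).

After an electrical test='pass': P(defective) = 0.3·0.5000 / (0.3·0.5000 + 0.65·0.5000) ≈ 0.3158
After a stress test='pass': P(defective) = 0.5·0.3158 / (0.5·0.3158 + 0.75·0.6842) ≈ 0.2353
After a stress test='pass': P(defective) = 0.5·0.2353 / (0.5·0.2353 + 0.75·0.7647) ≈ 0.1702
After an electrical test='fail': P(defective) = 0.7·0.1702 / (0.7·0.1702 + 0.35·0.8298) ≈ 0.2909
After an electrical test='pass': P(defective) = 0.3·0.2909 / (0.3·0.2909 + 0.65·0.7091) ≈ 0.1592
After a stress test='fail': P(defective) = 0.5·0.1592 / (0.5·0.1592 + 0.25·0.8408) ≈ 0.2747

0.275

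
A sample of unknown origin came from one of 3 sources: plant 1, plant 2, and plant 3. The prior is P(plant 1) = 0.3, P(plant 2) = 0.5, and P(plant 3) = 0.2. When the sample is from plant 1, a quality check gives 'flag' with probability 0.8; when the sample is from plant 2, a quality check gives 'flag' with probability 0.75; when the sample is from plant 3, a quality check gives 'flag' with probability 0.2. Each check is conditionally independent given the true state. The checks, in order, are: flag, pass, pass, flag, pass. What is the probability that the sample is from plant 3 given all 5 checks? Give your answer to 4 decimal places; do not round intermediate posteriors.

After 'flag': normaliser = 0.8·0.3000 + 0.75·0.5000 + 0.2·0.2000; P(plant 1) ≈ 0.3664, P(plant 2) ≈ 0.5725, P(plant 3) ≈ 0.0611
After 'pass': normaliser = 0.2·0.3664 + 0.25·0.5725 + 0.8·0.0611; P(plant 1) ≈ 0.2763, P(plant 2) ≈ 0.5396, P(plant 3) ≈ 0.1842
After 'pass': normaliser = 0.2·0.2763 + 0.25·0.5396 + 0.8·0.1842; P(plant 1) ≈ 0.1637, P(plant 2) ≈ 0.3997, P(plant 3) ≈ 0.4366
After 'flag': normaliser = 0.8·0.1637 + 0.75·0.3997 + 0.2·0.4366; P(plant 1) ≈ 0.2528, P(plant 2) ≈ 0.5786, P(plant 3) ≈ 0.1685
After 'pass': normaliser = 0.2·0.2528 + 0.25·0.5786 + 0.8·0.1685; P(plant 1) ≈ 0.1532, P(plant 2) ≈ 0.4383, P(plant 3) ≈ 0.4085

0.4085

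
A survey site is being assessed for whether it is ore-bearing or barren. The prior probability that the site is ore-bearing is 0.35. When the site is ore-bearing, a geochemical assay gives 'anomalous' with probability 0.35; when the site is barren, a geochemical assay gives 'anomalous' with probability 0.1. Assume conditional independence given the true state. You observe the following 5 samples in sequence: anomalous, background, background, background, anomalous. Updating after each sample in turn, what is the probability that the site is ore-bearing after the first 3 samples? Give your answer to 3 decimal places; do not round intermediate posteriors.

0.496

After 'anomalous': P(ore) = 0.35·0.3500 / (0.35·0.3500 + 0.1·0.6500) ≈ 0.6533
After 'background': P(ore) = 0.65·0.6533 / (0.65·0.6533 + 0.9·0.3467) ≈ 0.5765
After 'background': P(ore) = 0.65·0.5765 / (0.65·0.5765 + 0.9·0.4235) ≈ 0.4957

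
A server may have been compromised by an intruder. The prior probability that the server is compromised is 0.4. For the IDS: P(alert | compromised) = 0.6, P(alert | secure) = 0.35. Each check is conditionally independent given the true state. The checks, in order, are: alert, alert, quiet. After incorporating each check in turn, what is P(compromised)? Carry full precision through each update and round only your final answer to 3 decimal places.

After 'alert': P(compromised) = 0.6·0.4000 / (0.6·0.4000 + 0.35·0.6000) ≈ 0.5333
After 'alert': P(compromised) = 0.6·0.5333 / (0.6·0.5333 + 0.35·0.4667) ≈ 0.6621
After 'quiet': P(compromised) = 0.4·0.6621 / (0.4·0.6621 + 0.65·0.3379) ≈ 0.5466

0.547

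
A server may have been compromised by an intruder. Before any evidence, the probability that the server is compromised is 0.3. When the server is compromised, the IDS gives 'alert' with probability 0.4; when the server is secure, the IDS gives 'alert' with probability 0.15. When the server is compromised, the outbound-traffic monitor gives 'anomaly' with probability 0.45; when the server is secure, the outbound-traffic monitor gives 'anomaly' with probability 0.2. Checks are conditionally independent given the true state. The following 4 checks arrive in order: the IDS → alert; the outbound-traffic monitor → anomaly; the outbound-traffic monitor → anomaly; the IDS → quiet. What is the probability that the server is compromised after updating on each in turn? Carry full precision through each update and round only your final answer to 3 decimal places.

After the IDS='alert': P(compromised) = 0.4·0.3000 / (0.4·0.3000 + 0.15·0.7000) ≈ 0.5333
After the outbound-traffic monitor='anomaly': P(compromised) = 0.45·0.5333 / (0.45·0.5333 + 0.2·0.4667) ≈ 0.7200
After the outbound-traffic monitor='anomaly': P(compromised) = 0.45·0.7200 / (0.45·0.7200 + 0.2·0.2800) ≈ 0.8526
After the IDS='quiet': P(compromised) = 0.6·0.8526 / (0.6·0.8526 + 0.85·0.1474) ≈ 0.8033

0.803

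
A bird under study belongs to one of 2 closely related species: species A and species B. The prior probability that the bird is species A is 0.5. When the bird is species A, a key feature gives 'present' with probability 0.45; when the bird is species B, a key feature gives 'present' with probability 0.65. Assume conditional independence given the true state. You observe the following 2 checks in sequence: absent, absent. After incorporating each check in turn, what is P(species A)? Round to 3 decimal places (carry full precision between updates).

0.712

After 'absent': P(species A) = 0.55·0.5000 / (0.55·0.5000 + 0.35·0.5000) ≈ 0.6111
After 'absent': P(species A) = 0.55·0.6111 / (0.55·0.6111 + 0.35·0.3889) ≈ 0.7118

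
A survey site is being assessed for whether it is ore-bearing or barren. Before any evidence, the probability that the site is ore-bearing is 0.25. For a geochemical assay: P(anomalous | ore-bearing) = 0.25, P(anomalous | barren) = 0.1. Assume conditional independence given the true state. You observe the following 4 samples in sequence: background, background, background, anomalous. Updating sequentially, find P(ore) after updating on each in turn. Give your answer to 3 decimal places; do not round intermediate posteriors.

Each posterior becomes the prior for the next update.
After 'background': P(ore) = 0.75·0.2500 / (0.75·0.2500 + 0.9·0.7500) ≈ 0.2174
After 'background': P(ore) = 0.75·0.2174 / (0.75·0.2174 + 0.9·0.7826) ≈ 0.1880
After 'background': P(ore) = 0.75·0.1880 / (0.75·0.1880 + 0.9·0.8120) ≈ 0.1617
After 'anomalous': P(ore) = 0.25·0.1617 / (0.25·0.1617 + 0.1·0.8383) ≈ 0.3254

0.325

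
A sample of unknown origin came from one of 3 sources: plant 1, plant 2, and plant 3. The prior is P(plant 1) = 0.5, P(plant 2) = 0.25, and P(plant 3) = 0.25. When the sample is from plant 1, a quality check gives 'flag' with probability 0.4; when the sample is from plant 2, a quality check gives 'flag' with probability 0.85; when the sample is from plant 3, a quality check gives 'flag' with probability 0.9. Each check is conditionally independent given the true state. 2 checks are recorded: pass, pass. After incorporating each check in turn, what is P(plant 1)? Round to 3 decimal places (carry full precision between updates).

0.957

Apply Bayes' rule sequentially, carrying P(plant 1) forward.
After 'pass': normaliser = 0.6·0.5000 + 0.15·0.2500 + 0.1·0.2500; P(plant 1) ≈ 0.8276, P(plant 2) ≈ 0.1034, P(plant 3) ≈ 0.0690
After 'pass': normaliser = 0.6·0.8276 + 0.15·0.1034 + 0.1·0.0690; P(plant 1) ≈ 0.9568, P(plant 2) ≈ 0.0299, P(plant 3) ≈ 0.0133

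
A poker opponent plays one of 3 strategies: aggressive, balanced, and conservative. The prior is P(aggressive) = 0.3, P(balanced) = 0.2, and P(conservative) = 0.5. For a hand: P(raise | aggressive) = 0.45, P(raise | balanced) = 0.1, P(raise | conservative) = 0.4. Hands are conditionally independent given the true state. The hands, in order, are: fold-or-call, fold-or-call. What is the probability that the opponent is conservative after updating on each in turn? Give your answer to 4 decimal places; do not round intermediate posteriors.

0.4159

After 'fold-or-call': normaliser = 0.55·0.3000 + 0.9·0.2000 + 0.6·0.5000; P(aggressive) ≈ 0.2558, P(balanced) ≈ 0.2791, P(conservative) ≈ 0.4651
After 'fold-or-call': normaliser = 0.55·0.2558 + 0.9·0.2791 + 0.6·0.4651; P(aggressive) ≈ 0.2097, P(balanced) ≈ 0.3744, P(conservative) ≈ 0.4159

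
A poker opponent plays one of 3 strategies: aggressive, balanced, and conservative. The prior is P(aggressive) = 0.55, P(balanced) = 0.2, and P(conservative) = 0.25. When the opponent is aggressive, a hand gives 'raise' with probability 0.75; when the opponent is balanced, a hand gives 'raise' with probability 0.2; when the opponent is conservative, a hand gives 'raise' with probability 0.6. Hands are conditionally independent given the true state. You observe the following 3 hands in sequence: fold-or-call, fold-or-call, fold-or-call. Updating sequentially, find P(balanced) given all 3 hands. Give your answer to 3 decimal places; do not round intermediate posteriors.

0.806

Apply Bayes' rule sequentially, carrying P(balanced) forward.
After 'fold-or-call': normaliser = 0.25·0.5500 + 0.8·0.2000 + 0.4·0.2500; P(aggressive) ≈ 0.3459, P(balanced) ≈ 0.4025, P(conservative) ≈ 0.2516
After 'fold-or-call': normaliser = 0.25·0.3459 + 0.8·0.4025 + 0.4·0.2516; P(aggressive) ≈ 0.1699, P(balanced) ≈ 0.6325, P(conservative) ≈ 0.1977
After 'fold-or-call': normaliser = 0.25·0.1699 + 0.8·0.6325 + 0.4·0.1977; P(aggressive) ≈ 0.0677, P(balanced) ≈ 0.8063, P(conservative) ≈ 0.1260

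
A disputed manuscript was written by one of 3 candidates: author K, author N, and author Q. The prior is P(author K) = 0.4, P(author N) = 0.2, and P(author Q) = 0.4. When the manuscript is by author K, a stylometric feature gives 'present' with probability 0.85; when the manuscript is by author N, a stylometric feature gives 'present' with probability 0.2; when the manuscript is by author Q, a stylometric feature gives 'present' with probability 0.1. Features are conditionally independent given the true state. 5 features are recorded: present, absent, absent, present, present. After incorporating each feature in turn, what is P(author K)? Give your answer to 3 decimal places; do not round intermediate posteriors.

0.804

Apply Bayes' rule sequentially, carrying P(author K) forward.
After 'present': normaliser = 0.85·0.4000 + 0.2·0.2000 + 0.1·0.4000; P(author K) ≈ 0.8095, P(author N) ≈ 0.0952, P(author Q) ≈ 0.0952
After 'absent': normaliser = 0.15·0.8095 + 0.8·0.0952 + 0.9·0.0952; P(author K) ≈ 0.4286, P(author N) ≈ 0.2689, P(author Q) ≈ 0.3025
After 'absent': normaliser = 0.15·0.4286 + 0.8·0.2689 + 0.9·0.3025; P(author K) ≈ 0.1165, P(author N) ≈ 0.3899, P(author Q) ≈ 0.4935
After 'present': normaliser = 0.85·0.1165 + 0.2·0.3899 + 0.1·0.4935; P(author K) ≈ 0.4375, P(author N) ≈ 0.3445, P(author Q) ≈ 0.2180
After 'present': normaliser = 0.85·0.4375 + 0.2·0.3445 + 0.1·0.2180; P(author K) ≈ 0.8039, P(author N) ≈ 0.1489, P(author Q) ≈ 0.0471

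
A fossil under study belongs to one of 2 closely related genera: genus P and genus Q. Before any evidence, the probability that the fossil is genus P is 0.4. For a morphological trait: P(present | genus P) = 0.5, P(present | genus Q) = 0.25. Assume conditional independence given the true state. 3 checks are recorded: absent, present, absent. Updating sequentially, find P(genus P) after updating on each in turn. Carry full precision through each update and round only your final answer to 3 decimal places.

Apply Bayes' rule sequentially, carrying P(genus P) forward.
After 'absent': P(genus P) = 0.5·0.4000 / (0.5·0.4000 + 0.75·0.6000) ≈ 0.3077
After 'present': P(genus P) = 0.5·0.3077 / (0.5·0.3077 + 0.25·0.6923) ≈ 0.4706
After 'absent': P(genus P) = 0.5·0.4706 / (0.5·0.4706 + 0.75·0.5294) ≈ 0.3721

0.372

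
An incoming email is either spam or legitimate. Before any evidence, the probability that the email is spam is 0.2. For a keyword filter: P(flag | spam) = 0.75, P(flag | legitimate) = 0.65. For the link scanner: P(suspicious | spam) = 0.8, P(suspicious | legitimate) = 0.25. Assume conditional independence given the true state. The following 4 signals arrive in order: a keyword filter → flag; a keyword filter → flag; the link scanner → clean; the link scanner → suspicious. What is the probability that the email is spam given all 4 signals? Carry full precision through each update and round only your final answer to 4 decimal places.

After a keyword filter='flag': P(spam) = 0.75·0.2000 / (0.75·0.2000 + 0.65·0.8000) ≈ 0.2239
After a keyword filter='flag': P(spam) = 0.75·0.2239 / (0.75·0.2239 + 0.65·0.7761) ≈ 0.2497
After the link scanner='clean': P(spam) = 0.2·0.2497 / (0.2·0.2497 + 0.75·0.7503) ≈ 0.0815
After the link scanner='suspicious': P(spam) = 0.8·0.0815 / (0.8·0.0815 + 0.25·0.9185) ≈ 0.2212

0.2212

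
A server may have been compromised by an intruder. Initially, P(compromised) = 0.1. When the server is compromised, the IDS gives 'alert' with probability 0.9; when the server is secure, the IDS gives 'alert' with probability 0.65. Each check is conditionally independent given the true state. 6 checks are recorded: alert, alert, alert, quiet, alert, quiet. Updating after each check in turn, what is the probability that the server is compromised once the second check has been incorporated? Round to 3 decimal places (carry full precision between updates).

0.176

After 'alert': P(compromised) = 0.9·0.1000 / (0.9·0.1000 + 0.65·0.9000) ≈ 0.1333
After 'alert': P(compromised) = 0.9·0.1333 / (0.9·0.1333 + 0.65·0.8667) ≈ 0.1756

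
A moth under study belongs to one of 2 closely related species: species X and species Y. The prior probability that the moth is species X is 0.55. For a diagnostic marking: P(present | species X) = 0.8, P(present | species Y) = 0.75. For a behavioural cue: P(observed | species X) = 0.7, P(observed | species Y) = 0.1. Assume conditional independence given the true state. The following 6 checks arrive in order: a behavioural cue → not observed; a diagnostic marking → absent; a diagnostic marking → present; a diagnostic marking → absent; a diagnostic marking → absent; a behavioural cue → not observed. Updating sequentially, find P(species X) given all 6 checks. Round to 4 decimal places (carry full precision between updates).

After a behavioural cue='not observed': P(species X) = 0.3·0.5500 / (0.3·0.5500 + 0.9·0.4500) ≈ 0.2895
After a diagnostic marking='absent': P(species X) = 0.2·0.2895 / (0.2·0.2895 + 0.25·0.7105) ≈ 0.2458
After a diagnostic marking='present': P(species X) = 0.8·0.2458 / (0.8·0.2458 + 0.75·0.7542) ≈ 0.2580
After a diagnostic marking='absent': P(species X) = 0.2·0.2580 / (0.2·0.2580 + 0.25·0.7420) ≈ 0.2176
After a diagnostic marking='absent': P(species X) = 0.2·0.2176 / (0.2·0.2176 + 0.25·0.7824) ≈ 0.1820
After a behavioural cue='not observed': P(species X) = 0.3·0.1820 / (0.3·0.1820 + 0.9·0.8180) ≈ 0.0690

0.0690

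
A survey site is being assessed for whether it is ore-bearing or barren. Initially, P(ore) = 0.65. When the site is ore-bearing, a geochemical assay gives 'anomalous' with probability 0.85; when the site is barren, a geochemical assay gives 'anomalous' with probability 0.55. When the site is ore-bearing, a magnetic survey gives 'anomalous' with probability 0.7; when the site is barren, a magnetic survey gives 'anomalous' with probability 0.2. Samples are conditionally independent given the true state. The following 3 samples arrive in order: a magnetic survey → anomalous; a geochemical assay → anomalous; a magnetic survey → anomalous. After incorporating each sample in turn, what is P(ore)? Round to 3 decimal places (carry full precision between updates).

After a magnetic survey='anomalous': P(ore) = 0.7·0.6500 / (0.7·0.6500 + 0.2·0.3500) ≈ 0.8667
After a geochemical assay='anomalous': P(ore) = 0.85·0.8667 / (0.85·0.8667 + 0.55·0.1333) ≈ 0.9095
After a magnetic survey='anomalous': P(ore) = 0.7·0.9095 / (0.7·0.9095 + 0.2·0.0905) ≈ 0.9723

0.972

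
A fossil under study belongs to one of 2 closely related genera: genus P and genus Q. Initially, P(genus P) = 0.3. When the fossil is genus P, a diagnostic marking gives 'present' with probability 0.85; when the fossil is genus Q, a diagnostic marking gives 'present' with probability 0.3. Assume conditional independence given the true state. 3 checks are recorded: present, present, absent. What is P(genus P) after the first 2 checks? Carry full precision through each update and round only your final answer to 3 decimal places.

After 'present': P(genus P) = 0.85·0.3000 / (0.85·0.3000 + 0.3·0.7000) ≈ 0.5484
After 'present': P(genus P) = 0.85·0.5484 / (0.85·0.5484 + 0.3·0.4516) ≈ 0.7748

0.775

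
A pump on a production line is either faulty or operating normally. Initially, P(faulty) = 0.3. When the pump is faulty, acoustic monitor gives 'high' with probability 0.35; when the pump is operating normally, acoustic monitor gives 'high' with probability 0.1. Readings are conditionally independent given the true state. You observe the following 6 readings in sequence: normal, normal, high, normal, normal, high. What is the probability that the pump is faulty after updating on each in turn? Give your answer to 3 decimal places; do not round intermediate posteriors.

Each posterior becomes the prior for the next update.
After 'normal': P(faulty) = 0.65·0.3000 / (0.65·0.3000 + 0.9·0.7000) ≈ 0.2364
After 'normal': P(faulty) = 0.65·0.2364 / (0.65·0.2364 + 0.9·0.7636) ≈ 0.1827
After 'high': P(faulty) = 0.35·0.1827 / (0.35·0.1827 + 0.1·0.8173) ≈ 0.4390
After 'normal': P(faulty) = 0.65·0.4390 / (0.65·0.4390 + 0.9·0.5610) ≈ 0.3611
After 'normal': P(faulty) = 0.65·0.3611 / (0.65·0.3611 + 0.9·0.6389) ≈ 0.2898
After 'high': P(faulty) = 0.35·0.2898 / (0.35·0.2898 + 0.1·0.7102) ≈ 0.5882

0.588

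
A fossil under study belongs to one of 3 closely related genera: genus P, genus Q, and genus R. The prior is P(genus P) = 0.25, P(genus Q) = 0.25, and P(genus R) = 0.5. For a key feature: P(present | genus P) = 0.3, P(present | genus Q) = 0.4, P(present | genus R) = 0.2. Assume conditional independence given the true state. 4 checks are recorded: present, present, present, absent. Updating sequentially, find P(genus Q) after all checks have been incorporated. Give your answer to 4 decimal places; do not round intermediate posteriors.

After 'present': normaliser = 0.3·0.2500 + 0.4·0.2500 + 0.2·0.5000; P(genus P) ≈ 0.2727, P(genus Q) ≈ 0.3636, P(genus R) ≈ 0.3636
After 'present': normaliser = 0.3·0.2727 + 0.4·0.3636 + 0.2·0.3636; P(genus P) ≈ 0.2727, P(genus Q) ≈ 0.4848, P(genus R) ≈ 0.2424
After 'present': normaliser = 0.3·0.2727 + 0.4·0.4848 + 0.2·0.2424; P(genus P) ≈ 0.2523, P(genus Q) ≈ 0.5981, P(genus R) ≈ 0.1495
After 'absent': normaliser = 0.7·0.2523 + 0.6·0.5981 + 0.8·0.1495; P(genus P) ≈ 0.2696, P(genus Q) ≈ 0.5478, P(genus R) ≈ 0.1826

0.5478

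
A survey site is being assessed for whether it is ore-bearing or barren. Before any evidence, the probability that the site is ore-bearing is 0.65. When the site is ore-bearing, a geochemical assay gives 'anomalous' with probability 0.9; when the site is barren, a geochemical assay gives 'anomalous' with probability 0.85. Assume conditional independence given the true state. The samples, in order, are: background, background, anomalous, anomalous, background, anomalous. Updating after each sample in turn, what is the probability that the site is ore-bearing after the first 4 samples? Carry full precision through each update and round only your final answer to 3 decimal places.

After 'background': P(ore) = 0.1·0.6500 / (0.1·0.6500 + 0.15·0.3500) ≈ 0.5532
After 'background': P(ore) = 0.1·0.5532 / (0.1·0.5532 + 0.15·0.4468) ≈ 0.4522
After 'anomalous': P(ore) = 0.9·0.4522 / (0.9·0.4522 + 0.85·0.5478) ≈ 0.4664
After 'anomalous': P(ore) = 0.9·0.4664 / (0.9·0.4664 + 0.85·0.5336) ≈ 0.4806

0.481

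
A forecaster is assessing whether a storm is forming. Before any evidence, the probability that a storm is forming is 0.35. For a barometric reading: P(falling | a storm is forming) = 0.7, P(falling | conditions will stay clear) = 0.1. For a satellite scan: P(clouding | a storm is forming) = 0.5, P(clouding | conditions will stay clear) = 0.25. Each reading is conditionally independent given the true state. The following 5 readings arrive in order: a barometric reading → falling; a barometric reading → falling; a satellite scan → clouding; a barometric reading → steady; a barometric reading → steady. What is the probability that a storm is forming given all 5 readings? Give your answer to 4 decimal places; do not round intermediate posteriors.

Each posterior becomes the prior for the next update.
After a barometric reading='falling': P(storm) = 0.7·0.3500 / (0.7·0.3500 + 0.1·0.6500) ≈ 0.7903
After a barometric reading='falling': P(storm) = 0.7·0.7903 / (0.7·0.7903 + 0.1·0.2097) ≈ 0.9635
After a satellite scan='clouding': P(storm) = 0.5·0.9635 / (0.5·0.9635 + 0.25·0.0365) ≈ 0.9814
After a barometric reading='steady': P(storm) = 0.3·0.9814 / (0.3·0.9814 + 0.9·0.0186) ≈ 0.9462
After a barometric reading='steady': P(storm) = 0.3·0.9462 / (0.3·0.9462 + 0.9·0.0538) ≈ 0.8543

0.8543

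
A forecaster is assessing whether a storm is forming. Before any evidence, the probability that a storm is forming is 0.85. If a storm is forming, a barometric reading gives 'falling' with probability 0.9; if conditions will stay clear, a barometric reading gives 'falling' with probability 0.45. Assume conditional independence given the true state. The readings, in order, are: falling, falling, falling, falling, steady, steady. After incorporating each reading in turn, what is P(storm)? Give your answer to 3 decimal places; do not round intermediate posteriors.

0.750

After 'falling': P(storm) = 0.9·0.8500 / (0.9·0.8500 + 0.45·0.1500) ≈ 0.9189
After 'falling': P(storm) = 0.9·0.9189 / (0.9·0.9189 + 0.45·0.0811) ≈ 0.9577
After 'falling': P(storm) = 0.9·0.9577 / (0.9·0.9577 + 0.45·0.0423) ≈ 0.9784
After 'falling': P(storm) = 0.9·0.9784 / (0.9·0.9784 + 0.45·0.0216) ≈ 0.9891
After 'steady': P(storm) = 0.1·0.9891 / (0.1·0.9891 + 0.55·0.0109) ≈ 0.9428
After 'steady': P(storm) = 0.1·0.9428 / (0.1·0.9428 + 0.55·0.0572) ≈ 0.7498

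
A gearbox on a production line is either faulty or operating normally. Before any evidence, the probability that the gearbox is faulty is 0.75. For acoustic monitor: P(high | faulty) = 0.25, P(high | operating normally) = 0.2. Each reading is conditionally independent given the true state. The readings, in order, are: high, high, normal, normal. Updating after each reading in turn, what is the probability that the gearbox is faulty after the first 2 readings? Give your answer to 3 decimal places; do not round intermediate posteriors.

After 'high': P(faulty) = 0.25·0.7500 / (0.25·0.7500 + 0.2·0.2500) ≈ 0.7895
After 'high': P(faulty) = 0.25·0.7895 / (0.25·0.7895 + 0.2·0.2105) ≈ 0.8242

0.824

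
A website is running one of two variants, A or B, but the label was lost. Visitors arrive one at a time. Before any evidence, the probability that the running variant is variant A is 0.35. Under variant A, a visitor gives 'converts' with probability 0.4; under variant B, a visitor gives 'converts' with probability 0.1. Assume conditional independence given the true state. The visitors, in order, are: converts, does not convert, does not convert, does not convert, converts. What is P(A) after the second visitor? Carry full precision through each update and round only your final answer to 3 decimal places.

0.589

After 'converts': P(A) = 0.4·0.3500 / (0.4·0.3500 + 0.1·0.6500) ≈ 0.6829
After 'does not convert': P(A) = 0.6·0.6829 / (0.6·0.6829 + 0.9·0.3171) ≈ 0.5895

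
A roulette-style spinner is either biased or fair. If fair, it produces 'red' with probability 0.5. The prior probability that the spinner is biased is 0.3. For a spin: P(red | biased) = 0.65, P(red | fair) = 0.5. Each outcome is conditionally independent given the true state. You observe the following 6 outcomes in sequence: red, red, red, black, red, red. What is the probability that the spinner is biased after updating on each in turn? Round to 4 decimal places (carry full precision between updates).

After 'red': P(biased) = 0.65·0.3000 / (0.65·0.3000 + 0.5·0.7000) ≈ 0.3578
After 'red': P(biased) = 0.65·0.3578 / (0.65·0.3578 + 0.5·0.6422) ≈ 0.4200
After 'red': P(biased) = 0.65·0.4200 / (0.65·0.4200 + 0.5·0.5800) ≈ 0.4850
After 'black': P(biased) = 0.35·0.4850 / (0.35·0.4850 + 0.5·0.5150) ≈ 0.3973
After 'red': P(biased) = 0.65·0.3973 / (0.65·0.3973 + 0.5·0.6027) ≈ 0.4614
After 'red': P(biased) = 0.65·0.4614 / (0.65·0.4614 + 0.5·0.5386) ≈ 0.5269

0.5269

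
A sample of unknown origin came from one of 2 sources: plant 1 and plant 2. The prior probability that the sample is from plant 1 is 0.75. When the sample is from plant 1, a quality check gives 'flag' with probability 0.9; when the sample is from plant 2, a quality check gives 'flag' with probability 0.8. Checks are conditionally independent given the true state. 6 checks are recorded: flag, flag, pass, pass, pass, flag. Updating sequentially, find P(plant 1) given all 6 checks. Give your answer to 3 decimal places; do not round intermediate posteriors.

0.348

After 'flag': P(plant 1) = 0.9·0.7500 / (0.9·0.7500 + 0.8·0.2500) ≈ 0.7714
After 'flag': P(plant 1) = 0.9·0.7714 / (0.9·0.7714 + 0.8·0.2286) ≈ 0.7915
After 'pass': P(plant 1) = 0.1·0.7915 / (0.1·0.7915 + 0.2·0.2085) ≈ 0.6550
After 'pass': P(plant 1) = 0.1·0.6550 / (0.1·0.6550 + 0.2·0.3450) ≈ 0.4870
After 'pass': P(plant 1) = 0.1·0.4870 / (0.1·0.4870 + 0.2·0.5130) ≈ 0.3219
After 'flag': P(plant 1) = 0.9·0.3219 / (0.9·0.3219 + 0.8·0.6781) ≈ 0.3481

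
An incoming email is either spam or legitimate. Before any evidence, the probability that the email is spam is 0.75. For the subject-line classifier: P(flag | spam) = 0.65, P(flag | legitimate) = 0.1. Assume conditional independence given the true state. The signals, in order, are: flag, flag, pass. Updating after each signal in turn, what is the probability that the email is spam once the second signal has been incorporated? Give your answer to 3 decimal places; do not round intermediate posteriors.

0.992

After 'flag': P(spam) = 0.65·0.7500 / (0.65·0.7500 + 0.1·0.2500) ≈ 0.9512
After 'flag': P(spam) = 0.65·0.9512 / (0.65·0.9512 + 0.1·0.0488) ≈ 0.9922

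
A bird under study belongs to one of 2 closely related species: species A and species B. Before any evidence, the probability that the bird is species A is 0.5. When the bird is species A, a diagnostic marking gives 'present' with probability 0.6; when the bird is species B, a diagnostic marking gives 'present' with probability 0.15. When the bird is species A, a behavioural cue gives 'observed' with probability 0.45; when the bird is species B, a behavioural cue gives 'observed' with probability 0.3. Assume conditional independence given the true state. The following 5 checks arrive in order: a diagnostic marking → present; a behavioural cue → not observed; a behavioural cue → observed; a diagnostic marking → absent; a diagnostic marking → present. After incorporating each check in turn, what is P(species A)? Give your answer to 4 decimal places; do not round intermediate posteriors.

0.8987

Each posterior becomes the prior for the next update.
After a diagnostic marking='present': P(species A) = 0.6·0.5000 / (0.6·0.5000 + 0.15·0.5000) ≈ 0.8000
After a behavioural cue='not observed': P(species A) = 0.55·0.8000 / (0.55·0.8000 + 0.7·0.2000) ≈ 0.7586
After a behavioural cue='observed': P(species A) = 0.45·0.7586 / (0.45·0.7586 + 0.3·0.2414) ≈ 0.8250
After a diagnostic marking='absent': P(species A) = 0.4·0.8250 / (0.4·0.8250 + 0.85·0.1750) ≈ 0.6893
After a diagnostic marking='present': P(species A) = 0.6·0.6893 / (0.6·0.6893 + 0.15·0.3107) ≈ 0.8987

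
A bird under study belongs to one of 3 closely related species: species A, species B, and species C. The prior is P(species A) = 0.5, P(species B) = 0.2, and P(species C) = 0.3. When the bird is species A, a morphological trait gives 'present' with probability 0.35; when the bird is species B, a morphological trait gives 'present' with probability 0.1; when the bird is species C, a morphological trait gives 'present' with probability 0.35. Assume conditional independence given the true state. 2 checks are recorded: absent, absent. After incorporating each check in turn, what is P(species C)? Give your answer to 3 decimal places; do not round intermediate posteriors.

After 'absent': normaliser = 0.65·0.5000 + 0.9·0.2000 + 0.65·0.3000; P(species A) ≈ 0.4643, P(species B) ≈ 0.2571, P(species C) ≈ 0.2786
After 'absent': normaliser = 0.65·0.4643 + 0.9·0.2571 + 0.65·0.2786; P(species A) ≈ 0.4225, P(species B) ≈ 0.3240, P(species C) ≈ 0.2535

0.254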